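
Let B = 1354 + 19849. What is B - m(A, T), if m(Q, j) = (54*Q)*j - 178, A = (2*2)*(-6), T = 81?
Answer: 126357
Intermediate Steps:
A = -24 (A = 4*(-6) = -24)
m(Q, j) = -178 + 54*Q*j (m(Q, j) = 54*Q*j - 178 = -178 + 54*Q*j)
B = 21203
B - m(A, T) = 21203 - (-178 + 54*(-24)*81) = 21203 - (-178 - 104976) = 21203 - 1*(-105154) = 21203 + 105154 = 126357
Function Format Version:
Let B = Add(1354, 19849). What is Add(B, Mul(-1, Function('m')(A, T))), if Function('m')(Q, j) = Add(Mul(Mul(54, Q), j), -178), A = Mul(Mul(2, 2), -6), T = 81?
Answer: 126357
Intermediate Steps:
A = -24 (A = Mul(4, -6) = -24)
Function('m')(Q, j) = Add(-178, Mul(54, Q, j)) (Function('m')(Q, j) = Add(Mul(54, Q, j), -178) = Add(-178, Mul(54, Q, j)))
B = 21203
Add(B, Mul(-1, Function('m')(A, T))) = Add(21203, Mul(-1, Add(-178, Mul(54, -24, 81)))) = Add(21203, Mul(-1, Add(-178, -104976))) = Add(21203, Mul(-1, -105154)) = Add(21203, 105154) = 126357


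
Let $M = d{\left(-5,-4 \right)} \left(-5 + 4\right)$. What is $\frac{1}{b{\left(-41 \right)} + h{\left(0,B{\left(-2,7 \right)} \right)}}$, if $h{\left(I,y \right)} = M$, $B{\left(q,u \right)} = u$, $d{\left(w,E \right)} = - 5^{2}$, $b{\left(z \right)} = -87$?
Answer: $- \frac{1}{62} \approx -0.016129$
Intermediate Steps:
$d{\left(w,E \right)} = -25$ ($d{\left(w,E \right)} = \left(-1\right) 25 = -25$)
$M = 25$ ($M = - 25 \left(-5 + 4\right) = \left(-25\right) \left(-1\right) = 25$)
$h{\left(I,y \right)} = 25$
$\frac{1}{b{\left(-41 \right)} + h{\left(0,B{\left(-2,7 \right)} \right)}} = \frac{1}{-87 + 25} = \frac{1}{-62} = - \frac{1}{62}$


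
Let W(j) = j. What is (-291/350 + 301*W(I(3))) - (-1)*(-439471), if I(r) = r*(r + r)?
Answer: -151918841/350 ≈ -4.3405e+5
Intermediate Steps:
I(r) = 2*r² (I(r) = r*(2*r) = 2*r²)
(-291/350 + 301*W(I(3))) - (-1)*(-439471) = (-291/350 + 301*(2*3²)) - (-1)*(-439471) = (-291*1/350 + 301*(2*9)) - 1*439471 = (-291/350 + 301*18) - 439471 = (-291/350 + 5418) - 439471 = 1896009/350 - 439471 = -151918841/350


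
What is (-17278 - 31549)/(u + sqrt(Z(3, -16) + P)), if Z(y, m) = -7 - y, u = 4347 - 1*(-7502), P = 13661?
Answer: -34032419/8257950 + 48827*sqrt(13651)/140385150 ≈ -4.0805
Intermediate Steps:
u = 11849 (u = 4347 + 7502 = 11849)
(-17278 - 31549)/(u + sqrt(Z(3, -16) + P)) = (-17278 - 31549)/(11849 + sqrt((-7 - 1*3) + 13661)) = -48827/(11849 + sqrt((-7 - 3) + 13661)) = -48827/(11849 + sqrt(-10 + 13661)) = -48827/(11849 + sqrt(13651))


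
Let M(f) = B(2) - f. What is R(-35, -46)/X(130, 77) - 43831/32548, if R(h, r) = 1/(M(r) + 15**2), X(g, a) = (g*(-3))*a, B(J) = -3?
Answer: -88188418447/65486901480 ≈ -1.3467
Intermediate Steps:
X(g, a) = -3*a*g (X(g, a) = (-3*g)*a = -3*a*g)
M(f) = -3 - f
R(h, r) = 1/(222 - r) (R(h, r) = 1/((-3 - r) + 15**2) = 1/((-3 - r) + 225) = 1/(222 - r))
R(-35, -46)/X(130, 77) - 43831/32548 = (-1/(-222 - 46))/((-3*77*130)) - 43831/32548 = -1/(-268)/(-30030) - 43831*1/32548 = -1*(-1/268)*(-1/30030) - 43831/32548 = (1/268)*(-1/30030) - 43831/32548 = -1/8048040 - 43831/32548 = -88188418447/65486901480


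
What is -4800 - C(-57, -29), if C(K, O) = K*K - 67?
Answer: -7982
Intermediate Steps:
C(K, O) = -67 + K² (C(K, O) = K² - 67 = -67 + K²)
-4800 - C(-57, -29) = -4800 - (-67 + (-57)²) = -4800 - (-67 + 3249) = -4800 - 1*3182 = -4800 - 3182 = -7982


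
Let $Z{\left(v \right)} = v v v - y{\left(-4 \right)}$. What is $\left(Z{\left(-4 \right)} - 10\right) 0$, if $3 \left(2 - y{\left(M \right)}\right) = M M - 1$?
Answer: $0$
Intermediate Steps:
$y{\left(M \right)} = \frac{7}{3} - \frac{M^{2}}{3}$ ($y{\left(M \right)} = 2 - \frac{M M - 1}{3} = 2 - \frac{M^{2} - 1}{3} = 2 - \frac{-1 + M^{2}}{3} = 2 - \left(- \frac{1}{3} + \frac{M^{2}}{3}\right) = \frac{7}{3} - \frac{M^{2}}{3}$)
$Z{\left(v \right)} = 3 + v^{3}$ ($Z{\left(v \right)} = v v v - \left(\frac{7}{3} - \frac{\left(-4\right)^{2}}{3}\right) = v^{2} v - \left(\frac{7}{3} - \frac{16}{3}\right) = v^{3} - \left(\frac{7}{3} - \frac{16}{3}\right) = v^{3} - -3 = v^{3} + 3 = 3 + v^{3}$)
$\left(Z{\left(-4 \right)} - 10\right) 0 = \left(\left(3 + \left(-4\right)^{3}\right) - 10\right) 0 = \left(\left(3 - 64\right) - 10\right) 0 = \left(-61 - 10\right) 0 = \left(-71\right) 0 = 0$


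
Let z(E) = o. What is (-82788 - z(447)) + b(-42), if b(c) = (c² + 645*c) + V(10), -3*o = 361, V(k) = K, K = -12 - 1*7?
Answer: -324038/3 ≈ -1.0801e+5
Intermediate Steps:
K = -19 (K = -12 - 7 = -19)
V(k) = -19
o = -361/3 (o = -⅓*361 = -361/3 ≈ -120.33)
z(E) = -361/3
b(c) = -19 + c² + 645*c (b(c) = (c² + 645*c) - 19 = -19 + c² + 645*c)
(-82788 - z(447)) + b(-42) = (-82788 - 1*(-361/3)) + (-19 + (-42)² + 645*(-42)) = (-82788 + 361/3) + (-19 + 1764 - 27090) = -248003/3 - 25345 = -324038/3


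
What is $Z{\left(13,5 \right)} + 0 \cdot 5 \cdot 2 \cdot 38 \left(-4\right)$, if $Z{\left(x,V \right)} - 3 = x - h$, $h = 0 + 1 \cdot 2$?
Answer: $14$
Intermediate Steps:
$h = 2$ ($h = 0 + 2 = 2$)
$Z{\left(x,V \right)} = 1 + x$ ($Z{\left(x,V \right)} = 3 + \left(x - 2\right) = 3 + \left(-2 + x\right) = 1 + x$)
$Z{\left(13,5 \right)} + 0 \cdot 5 \cdot 2 \cdot 38 \left(-4\right) = \left(1 + 13\right) + 0 \cdot 5 \cdot 2 \cdot 38 \left(-4\right) = 14 + 0 \cdot 2 \left(-152\right) = 14 + 0 \left(-152\right) = 14 + 0 = 14$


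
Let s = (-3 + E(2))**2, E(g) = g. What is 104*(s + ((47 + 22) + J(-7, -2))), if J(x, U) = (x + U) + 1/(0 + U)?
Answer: 6292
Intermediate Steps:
s = 1 (s = (-3 + 2)**2 = (-1)**2 = 1)
J(x, U) = U + x + 1/U (J(x, U) = (U + x) + 1/U = U + x + 1/U)
104*(s + ((47 + 22) + J(-7, -2))) = 104*(1 + ((47 + 22) + (-2 - 7 + 1/(-2)))) = 104*(1 + (69 + (-2 - 7 - 1/2))) = 104*(1 + (69 - 19/2)) = 104*(1 + 119/2) = 104*(121/2) = 6292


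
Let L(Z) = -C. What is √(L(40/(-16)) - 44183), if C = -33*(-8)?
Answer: 13*I*√263 ≈ 210.82*I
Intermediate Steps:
C = 264
L(Z) = -264 (L(Z) = -1*264 = -264)
√(L(40/(-16)) - 44183) = √(-264 - 44183) = √(-44447) = 13*I*√263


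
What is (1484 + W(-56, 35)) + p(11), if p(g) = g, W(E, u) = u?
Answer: 1530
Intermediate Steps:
(1484 + W(-56, 35)) + p(11) = (1484 + 35) + 11 = 1519 + 11 = 1530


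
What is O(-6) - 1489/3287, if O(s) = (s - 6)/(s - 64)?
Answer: -32393/115045 ≈ -0.28157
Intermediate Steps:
O(s) = (-6 + s)/(-64 + s)
O(-6) - 1489/3287 = (-6 - 6)/(-64 - 6) - 1489/3287 = -12/(-70) - 1489/3287 = -1/70*(-12) - 1*1489/3287 = 6/35 - 1489/3287 = -32393/115045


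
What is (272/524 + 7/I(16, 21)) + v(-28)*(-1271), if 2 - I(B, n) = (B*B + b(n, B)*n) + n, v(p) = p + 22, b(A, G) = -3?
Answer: 211802771/27772 ≈ 7626.5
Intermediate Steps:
v(p) = 22 + p
I(B, n) = 2 - B² + 2*n (I(B, n) = 2 - ((B*B - 3*n) + n) = 2 - ((B² - 3*n) + n) = 2 - (B² - 2*n) = 2 + (-B² + 2*n) = 2 - B² + 2*n)
(272/524 + 7/I(16, 21)) + v(-28)*(-1271) = (272/524 + 7/(2 - 1*16² + 2*21)) + (22 - 28)*(-1271) = (272*(1/524) + 7/(2 - 1*256 + 42)) - 6*(-1271) = (68/131 + 7/(2 - 256 + 42)) + 7626 = (68/131 + 7/(-212)) + 7626 = (68/131 + 7*(-1/212)) + 7626 = (68/131 - 7/212) + 7626 = 13499/27772 + 7626 = 211802771/27772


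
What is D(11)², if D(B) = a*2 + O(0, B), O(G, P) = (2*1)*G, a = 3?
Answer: 36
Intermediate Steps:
O(G, P) = 2*G
D(B) = 6 (D(B) = 3*2 + 2*0 = 6 + 0 = 6)
D(11)² = 6² = 36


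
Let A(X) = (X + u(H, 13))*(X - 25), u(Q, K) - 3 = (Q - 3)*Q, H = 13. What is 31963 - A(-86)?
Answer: 37180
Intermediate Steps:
u(Q, K) = 3 + Q*(-3 + Q) (u(Q, K) = 3 + (Q - 3)*Q = 3 + (-3 + Q)*Q = 3 + Q*(-3 + Q))
A(X) = (-25 + X)*(133 + X) (A(X) = (X + (3 + 13² - 3*13))*(X - 25) = (X + (3 + 169 - 39))*(-25 + X) = (X + 133)*(-25 + X) = (133 + X)*(-25 + X) = (-25 + X)*(133 + X))
31963 - A(-86) = 31963 - (-3325 + (-86)² + 108*(-86)) = 31963 - (-3325 + 7396 - 9288) = 31963 - 1*(-5217) = 31963 + 5217 = 37180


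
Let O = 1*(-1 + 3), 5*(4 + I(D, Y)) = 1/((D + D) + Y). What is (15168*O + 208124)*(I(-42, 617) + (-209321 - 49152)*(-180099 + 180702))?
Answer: -19809579438689448/533 ≈ -3.7166e+13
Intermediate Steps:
I(D, Y) = -4 + 1/(5*(Y + 2*D)) (I(D, Y) = -4 + 1/(5*((D + D) + Y)) = -4 + 1/(5*(2*D + Y)) = -4 + 1/(5*(Y + 2*D)))
O = 2 (O = 1*2 = 2)
(15168*O + 208124)*(I(-42, 617) + (-209321 - 49152)*(-180099 + 180702)) = (15168*2 + 208124)*((1 - 40*(-42) - 20*617)/(5*(617 + 2*(-42))) + (-209321 - 49152)*(-180099 + 180702)) = (30336 + 208124)*((1 + 1680 - 12340)/(5*(617 - 84)) - 258473*603) = 238460*((⅕)*(-10659)/533 - 155859219) = 238460*((⅕)*(1/533)*(-10659) - 155859219) = 238460*(-10659/2665 - 155859219) = 238460*(-415364829294/2665) = -19809579438689448/533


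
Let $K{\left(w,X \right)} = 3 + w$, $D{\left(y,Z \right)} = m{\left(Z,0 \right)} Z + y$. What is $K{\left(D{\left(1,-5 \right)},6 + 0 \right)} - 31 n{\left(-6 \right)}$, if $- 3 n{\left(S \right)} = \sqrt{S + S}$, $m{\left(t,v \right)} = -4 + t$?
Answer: $49 + \frac{62 i \sqrt{3}}{3} \approx 49.0 + 35.796 i$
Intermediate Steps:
$n{\left(S \right)} = - \frac{\sqrt{2} \sqrt{S}}{3}$ ($n{\left(S \right)} = - \frac{\sqrt{S + S}}{3} = - \frac{\sqrt{2 S}}{3} = - \frac{\sqrt{2} \sqrt{S}}{3}$)
$D{\left(y,Z \right)} = y + Z \left(-4 + Z\right)$ ($D{\left(y,Z \right)} = \left(-4 + Z\right) Z + y = Z \left(-4 + Z\right) + y = y + Z \left(-4 + Z\right)$)
$K{\left(D{\left(1,-5 \right)},6 + 0 \right)} - 31 n{\left(-6 \right)} = \left(3 - \left(-1 + 5 \left(-4 - 5\right)\right)\right) - 31 \left(- \frac{\sqrt{2} \sqrt{-6}}{3}\right) = \left(3 + \left(1 - -45\right)\right) - 31 \left(- \frac{\sqrt{2} i \sqrt{6}}{3}\right) = \left(3 + \left(1 + 45\right)\right) - 31 \left(- \frac{2 i \sqrt{3}}{3}\right) = \left(3 + 46\right) + \frac{62 i \sqrt{3}}{3} = 49 + \frac{62 i \sqrt{3}}{3}$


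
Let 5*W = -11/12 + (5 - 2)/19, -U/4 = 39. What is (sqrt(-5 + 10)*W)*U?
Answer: 2249*sqrt(5)/95 ≈ 52.936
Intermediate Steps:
U = -156 (U = -4*39 = -156)
W = -173/1140 (W = (-11/12 + (5 - 2)/19)/5 = (-11*1/12 + 3*(1/19))/5 = (-11/12 + 3/19)/5 = (1/5)*(-173/228) = -173/1140 ≈ -0.15175)
(sqrt(-5 + 10)*W)*U = (sqrt(-5 + 10)*(-173/1140))*(-156) = (sqrt(5)*(-173/1140))*(-156) = -173*sqrt(5)/1140*(-156) = 2249*sqrt(5)/95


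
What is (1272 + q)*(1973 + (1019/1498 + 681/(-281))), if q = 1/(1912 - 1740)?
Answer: 25934676228125/10343048 ≈ 2.5074e+6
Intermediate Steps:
q = 1/172 ≈ 0.0058140
(1272 + q)*(1973 + (1019/1498 + 681/(-281))) = (1272 + 1/172)*(1973 + (1019/1498 + 681/(-281))) = 218785*(1973 + (1019*(1/1498) + 681*(-1/281)))/172 = 218785*(1973 + (1019/1498 - 681/281))/172 = 218785*(1973 - 733799/420938)/172 = (218785/172)*(829776875/420938) = 25934676228125/10343048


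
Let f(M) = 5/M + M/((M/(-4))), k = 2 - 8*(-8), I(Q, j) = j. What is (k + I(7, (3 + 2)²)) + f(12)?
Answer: 1049/12 ≈ 87.417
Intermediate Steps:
k = 66 (k = 2 + 64 = 66)
f(M) = -4 + 5/M (f(M) = 5/M + M/((M*(-¼))) = 5/M + M/((-M/4)) = 5/M + M*(-4/M) = 5/M - 4 = -4 + 5/M)
(k + I(7, (3 + 2)²)) + f(12) = (66 + (3 + 2)²) + (-4 + 5/12) = (66 + 5²) + (-4 + 5*(1/12)) = (66 + 25) + (-4 + 5/12) = 91 - 43/12 = 1049/12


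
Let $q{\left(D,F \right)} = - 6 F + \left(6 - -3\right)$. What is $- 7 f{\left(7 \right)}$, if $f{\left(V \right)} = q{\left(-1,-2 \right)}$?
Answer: $-147$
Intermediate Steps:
$q{\left(D,F \right)} = 9 - 6 F$ ($q{\left(D,F \right)} = - 6 F + \left(6 + 3\right) = - 6 F + 9 = 9 - 6 F$)
$f{\left(V \right)} = 21$ ($f{\left(V \right)} = 9 - -12 = 9 + 12 = 21$)
$- 7 f{\left(7 \right)} = \left(-7\right) 21 = -147$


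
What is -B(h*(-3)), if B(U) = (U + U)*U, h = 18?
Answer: -5832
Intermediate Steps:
B(U) = 2*U² (B(U) = (2*U)*U = 2*U²)
-B(h*(-3)) = -2*(18*(-3))² = -2*(-54)² = -2*2916 = -1*5832 = -5832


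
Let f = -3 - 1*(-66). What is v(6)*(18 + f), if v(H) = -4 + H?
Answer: 162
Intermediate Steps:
f = 63 (f = -3 + 66 = 63)
v(6)*(18 + f) = (-4 + 6)*(18 + 63) = 2*81 = 162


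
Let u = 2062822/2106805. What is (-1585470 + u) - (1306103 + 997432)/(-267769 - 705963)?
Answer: -3252526888406994821/2051463446260 ≈ -1.5855e+6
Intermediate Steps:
u = 2062822/2106805 (u = 2062822*(1/2106805) = 2062822/2106805 ≈ 0.97912)
(-1585470 + u) - (1306103 + 997432)/(-267769 - 705963) = (-1585470 + 2062822/2106805) - (1306103 + 997432)/(-267769 - 705963) = -3340274060528/2106805 - 2303535/(-973732) = -3340274060528/2106805 - 2303535*(-1)/973732 = -3340274060528/2106805 - 1*(-2303535/973732) = -3340274060528/2106805 + 2303535/973732 = -3252526888406994821/2051463446260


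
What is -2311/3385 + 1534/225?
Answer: 934523/152325 ≈ 6.1351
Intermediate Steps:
-2311/3385 + 1534/225 = 934523/152325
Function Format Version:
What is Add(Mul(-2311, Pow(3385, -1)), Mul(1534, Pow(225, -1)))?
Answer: Rational(934523, 152325) ≈ 6.1351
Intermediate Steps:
Add(Mul(-2311, Pow(3385, -1)), Mul(1534, Pow(225, -1))) = Add(Mul(-2311, Rational(1, 3385)), Mul(1534, Rational(1, 225))) = Add(Rational(-2311, 3385), Rational(1534, 225)) = Rational(934523, 152325)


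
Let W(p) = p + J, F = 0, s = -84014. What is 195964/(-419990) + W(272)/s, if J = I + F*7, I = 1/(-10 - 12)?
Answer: -182357314541/388135438460 ≈ -0.46983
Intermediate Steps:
I = -1/22 (I = 1/(-22) = -1/22 ≈ -0.045455)
J = -1/22 (J = -1/22 + 0*7 = -1/22 + 0 = -1/22 ≈ -0.045455)
W(p) = -1/22 + p (W(p) = p - 1/22 = -1/22 + p)
195964/(-419990) + W(272)/s = 195964/(-419990) + (-1/22 + 272)/(-84014) = 195964*(-1/419990) + (5983/22)*(-1/84014) = -97982/209995 - 5983/1848308 = -182357314541/388135438460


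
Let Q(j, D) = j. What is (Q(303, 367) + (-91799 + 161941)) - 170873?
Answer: -100428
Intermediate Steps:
(Q(303, 367) + (-91799 + 161941)) - 170873 = (303 + (-91799 + 161941)) - 170873 = (303 + 70142) - 170873 = 70445 - 170873 = -100428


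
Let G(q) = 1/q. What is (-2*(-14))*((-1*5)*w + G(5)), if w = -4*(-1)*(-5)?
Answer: 14028/5 ≈ 2805.6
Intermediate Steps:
G(q) = 1/q
w = -20 (w = 4*(-5) = -20)
(-2*(-14))*((-1*5)*w + G(5)) = (-2*(-14))*(-1*5*(-20) + 1/5) = 28*(-5*(-20) + ⅕) = 28*(100 + ⅕) = 28*(501/5) = 14028/5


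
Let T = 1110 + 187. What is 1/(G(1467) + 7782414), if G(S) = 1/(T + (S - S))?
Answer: 1297/10093790959 ≈ 1.2849e-7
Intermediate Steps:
T = 1297
G(S) = 1/1297 (G(S) = 1/(1297 + (S - S)) = 1/(1297 + 0) = 1/1297)
1/(G(1467) + 7782414) = 1/(1/1297 + 7782414) = 1/(10093790959/1297) = 1297/10093790959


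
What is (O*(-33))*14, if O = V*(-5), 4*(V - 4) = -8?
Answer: 4620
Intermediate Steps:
V = 2 (V = 4 + (¼)*(-8) = 4 - 2 = 2)
O = -10 (O = 2*(-5) = -10)
(O*(-33))*14 = -10*(-33)*14 = 330*14 = 4620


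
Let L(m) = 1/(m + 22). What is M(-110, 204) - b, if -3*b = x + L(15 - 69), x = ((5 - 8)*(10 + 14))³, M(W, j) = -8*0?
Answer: -11943937/96 ≈ -1.2442e+5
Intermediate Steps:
M(W, j) = 0
L(m) = 1/(22 + m)
x = -373248 (x = (-3*24)³ = (-72)³ = -373248)
b = 11943937/96 (b = -(-373248 + 1/(22 + (15 - 69)))/3 = -(-373248 + 1/(22 - 54))/3 = -(-373248 + 1/(-32))/3 = -(-373248 - 1/32)/3 = -⅓*(-11943937/32) = 11943937/96 ≈ 1.2442e+5)
M(-110, 204) - b = 0 - 1*11943937/96 = 0 - 11943937/96 = -11943937/96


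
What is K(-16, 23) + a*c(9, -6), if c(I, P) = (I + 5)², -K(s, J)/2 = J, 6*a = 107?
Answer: 10348/3 ≈ 3449.3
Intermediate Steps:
a = 107/6 (a = (⅙)*107 = 107/6 ≈ 17.833)
K(s, J) = -2*J
c(I, P) = (5 + I)²
K(-16, 23) + a*c(9, -6) = -2*23 + 107*(5 + 9)²/6 = -46 + (107/6)*14² = -46 + (107/6)*196 = -46 + 10486/3 = 10348/3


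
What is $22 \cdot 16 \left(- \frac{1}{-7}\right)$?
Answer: $\frac{352}{7} \approx 50.286$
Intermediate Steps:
$22 \cdot 16 \left(- \frac{1}{-7}\right) = 352 \left(\left(-1\right) \left(- \frac{1}{7}\right)\right) = 352 \cdot \frac{1}{7} = \frac{352}{7}$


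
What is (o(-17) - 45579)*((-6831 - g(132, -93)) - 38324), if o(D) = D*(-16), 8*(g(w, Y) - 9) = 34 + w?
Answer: 8188741873/4 ≈ 2.0472e+9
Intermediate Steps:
g(w, Y) = 53/4 + w/8 (g(w, Y) = 9 + (34 + w)/8 = 9 + (17/4 + w/8) = 53/4 + w/8)
o(D) = -16*D
(o(-17) - 45579)*((-6831 - g(132, -93)) - 38324) = (-16*(-17) - 45579)*((-6831 - (53/4 + (⅛)*132)) - 38324) = (272 - 45579)*((-6831 - (53/4 + 33/2)) - 38324) = -45307*((-6831 - 1*119/4) - 38324) = -45307*((-6831 - 119/4) - 38324) = -45307*(-27443/4 - 38324) = -45307*(-180739/4) = 8188741873/4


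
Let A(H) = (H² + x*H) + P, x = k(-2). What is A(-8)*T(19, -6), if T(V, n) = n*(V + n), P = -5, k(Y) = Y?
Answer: -5850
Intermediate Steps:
x = -2
A(H) = -5 + H² - 2*H (A(H) = (H² - 2*H) - 5 = -5 + H² - 2*H)
A(-8)*T(19, -6) = (-5 + (-8)² - 2*(-8))*(-6*(19 - 6)) = (-5 + 64 + 16)*(-6*13) = 75*(-78) = -5850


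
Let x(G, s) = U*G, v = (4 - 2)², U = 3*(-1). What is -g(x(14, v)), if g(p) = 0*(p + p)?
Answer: 0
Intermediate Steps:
U = -3
v = 4 (v = 2² = 4)
x(G, s) = -3*G
g(p) = 0 (g(p) = 0*(2*p) = 0)
-g(x(14, v)) = -1*0 = 0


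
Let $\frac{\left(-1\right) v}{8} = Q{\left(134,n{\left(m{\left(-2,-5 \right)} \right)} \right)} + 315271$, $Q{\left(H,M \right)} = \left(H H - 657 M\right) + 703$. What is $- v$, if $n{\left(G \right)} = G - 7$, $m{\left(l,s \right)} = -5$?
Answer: $2734512$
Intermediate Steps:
$n{\left(G \right)} = -7 + G$
$Q{\left(H,M \right)} = 703 + H^{2} - 657 M$ ($Q{\left(H,M \right)} = \left(H^{2} - 657 M\right) + 703 = 703 + H^{2} - 657 M$)
$v = -2734512$ ($v = - 8 \left(\left(703 + 134^{2} - 657 \left(-7 - 5\right)\right) + 315271\right) = - 8 \left(\left(703 + 17956 - -7884\right) + 315271\right) = - 8 \left(\left(703 + 17956 + 7884\right) + 315271\right) = - 8 \left(26543 + 315271\right) = \left(-8\right) 341814 = -2734512$)
$- v = \left(-1\right) \left(-2734512\right) = 2734512$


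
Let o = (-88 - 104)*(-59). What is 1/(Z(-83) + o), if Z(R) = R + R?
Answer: 1/11162 ≈ 8.9590e-5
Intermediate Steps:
Z(R) = 2*R
o = 11328 (o = -192*(-59) = 11328)
1/(Z(-83) + o) = 1/(2*(-83) + 11328) = 1/(-166 + 11328) = 1/11162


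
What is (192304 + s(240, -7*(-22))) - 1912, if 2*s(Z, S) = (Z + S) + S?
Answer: 190666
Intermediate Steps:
s(Z, S) = S + Z/2 (s(Z, S) = ((Z + S) + S)/2 = ((S + Z) + S)/2 = (Z + 2*S)/2 = S + Z/2)
(192304 + s(240, -7*(-22))) - 1912 = (192304 + (-7*(-22) + (½)*240)) - 1912 = (192304 + (154 + 120)) - 1912 = (192304 + 274) - 1912 = 192578 - 1912 = 190666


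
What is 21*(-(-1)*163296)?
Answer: 3429216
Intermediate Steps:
21*(-(-1)*163296) = 21*(-1*(-163296)) = 21*163296 = 3429216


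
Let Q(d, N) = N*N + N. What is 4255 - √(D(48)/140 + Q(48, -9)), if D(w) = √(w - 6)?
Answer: 4255 - √(352800 + 35*√42)/70 ≈ 4246.5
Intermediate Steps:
Q(d, N) = N + N² (Q(d, N) = N² + N = N + N²)
D(w) = √(-6 + w)
4255 - √(D(48)/140 + Q(48, -9)) = 4255 - √(√(-6 + 48)/140 - 9*(1 - 9)) = 4255 - √(√42*(1/140) - 9*(-8)) = 4255 - √(√42/140 + 72) = 4255 - √(72 + √42/140)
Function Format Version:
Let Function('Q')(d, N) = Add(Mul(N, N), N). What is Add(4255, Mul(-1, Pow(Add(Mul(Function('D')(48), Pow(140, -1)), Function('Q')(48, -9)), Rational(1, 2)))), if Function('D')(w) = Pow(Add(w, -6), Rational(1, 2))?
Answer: Add(4255, Mul(Rational(-1, 70), Pow(Add(352800, Mul(35, Pow(42, Rational(1, 2)))), Rational(1, 2)))) ≈ 4246.5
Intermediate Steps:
Function('Q')(d, N) = Add(N, Pow(N, 2)) (Function('Q')(d, N) = Add(Pow(N, 2), N) = Add(N, Pow(N, 2)))
Function('D')(w) = Pow(Add(-6, w), Rational(1, 2))
Add(4255, Mul(-1, Pow(Add(Mul(Function('D')(48), Pow(140, -1)), Function('Q')(48, -9)), Rational(1, 2)))) = Add(4255, Mul(-1, Pow(Add(Mul(Pow(Add(-6, 48), Rational(1, 2)), Pow(140, -1)), Mul(-9, Add(1, -9))), Rational(1, 2)))) = Add(4255, Mul(-1, Pow(Add(Mul(Pow(42, Rational(1, 2)), Rational(1, 140)), Mul(-9, -8)), Rational(1, 2)))) = Add(4255, Mul(-1, Pow(Add(Mul(Rational(1, 140), Pow(42, Rational(1, 2))), 72), Rational(1, 2)))) = Add(4255, Mul(-1, Pow(Add(72, Mul(Rational(1, 140), Pow(42, Rational(1, 2)))), Rational(1, 2))))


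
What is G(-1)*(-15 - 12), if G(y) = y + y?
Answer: 54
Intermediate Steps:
G(y) = 2*y
G(-1)*(-15 - 12) = (2*(-1))*(-15 - 12) = -2*(-27) = 54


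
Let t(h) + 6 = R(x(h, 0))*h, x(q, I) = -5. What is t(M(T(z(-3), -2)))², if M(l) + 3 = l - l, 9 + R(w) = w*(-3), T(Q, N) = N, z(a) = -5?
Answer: 576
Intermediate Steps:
R(w) = -9 - 3*w (R(w) = -9 + w*(-3) = -9 - 3*w)
M(l) = -3 (M(l) = -3 + (l - l) = -3 + 0 = -3)
t(h) = -6 + 6*h (t(h) = -6 + (-9 - 3*(-5))*h = -6 + (-9 + 15)*h = -6 + 6*h)
t(M(T(z(-3), -2)))² = (-6 + 6*(-3))² = (-6 - 18)² = (-24)² = 576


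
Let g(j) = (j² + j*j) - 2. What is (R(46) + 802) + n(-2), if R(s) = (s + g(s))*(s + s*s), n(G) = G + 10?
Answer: 9245522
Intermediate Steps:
n(G) = 10 + G
g(j) = -2 + 2*j² (g(j) = (j² + j²) - 2 = 2*j² - 2 = -2 + 2*j²)
R(s) = (s + s²)*(-2 + s + 2*s²) (R(s) = (s + (-2 + 2*s²))*(s + s*s) = (-2 + s + 2*s²)*(s + s²) = (s + s²)*(-2 + s + 2*s²))
(R(46) + 802) + n(-2) = (46*(-2 - 1*46 + 2*46³ + 3*46²) + 802) + (10 - 2) = (46*(-2 - 46 + 2*97336 + 3*2116) + 802) + 8 = (46*(-2 - 46 + 194672 + 6348) + 802) + 8 = (46*200972 + 802) + 8 = (9244712 + 802) + 8 = 9245514 + 8 = 9245522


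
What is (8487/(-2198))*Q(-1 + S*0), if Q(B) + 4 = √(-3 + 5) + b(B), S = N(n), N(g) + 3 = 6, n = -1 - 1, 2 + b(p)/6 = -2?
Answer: 16974/157 - 8487*√2/2198 ≈ 102.65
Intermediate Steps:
b(p) = -24 (b(p) = -12 + 6*(-2) = -12 - 12 = -24)
n = -2
N(g) = 3 (N(g) = -3 + 6 = 3)
S = 3
Q(B) = -28 + √2 (Q(B) = -4 + (√(-3 + 5) - 24) = -4 + (√2 - 24) = -4 + (-24 + √2) = -28 + √2)
(8487/(-2198))*Q(-1 + S*0) = (8487/(-2198))*(-28 + √2) = (8487*(-1/2198))*(-28 + √2) = -8487*(-28 + √2)/2198 = 16974/157 - 8487*√2/2198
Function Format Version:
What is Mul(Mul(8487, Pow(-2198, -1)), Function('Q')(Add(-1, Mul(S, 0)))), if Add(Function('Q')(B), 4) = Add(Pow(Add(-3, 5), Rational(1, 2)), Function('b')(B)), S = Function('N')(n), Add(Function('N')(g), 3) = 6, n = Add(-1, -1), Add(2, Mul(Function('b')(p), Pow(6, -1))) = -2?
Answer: Add(Rational(16974, 157), Mul(Rational(-8487, 2198), Pow(2, Rational(1, 2)))) ≈ 102.65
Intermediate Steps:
Function('b')(p) = -24 (Function('b')(p) = Add(-12, Mul(6, -2)) = Add(-12, -12) = -24)
n = -2
Function('N')(g) = 3 (Function('N')(g) = Add(-3, 6) = 3)
S = 3
Function('Q')(B) = Add(-28, Pow(2, Rational(1, 2))) (Function('Q')(B) = Add(-4, Add(Pow(Add(-3, 5), Rational(1, 2)), -24)) = Add(-4, Add(Pow(2, Rational(1, 2)), -24)) = Add(-4, Add(-24, Pow(2, Rational(1, 2)))) = Add(-28, Pow(2, Rational(1, 2))))
Mul(Mul(8487, Pow(-2198, -1)), Function('Q')(Add(-1, Mul(S, 0)))) = Mul(Mul(8487, Pow(-2198, -1)), Add(-28, Pow(2, Rational(1, 2)))) = Mul(Mul(8487, Rational(-1, 2198)), Add(-28, Pow(2, Rational(1, 2)))) = Mul(Rational(-8487, 2198), Add(-28, Pow(2, Rational(1, 2)))) = Add(Rational(16974, 157), Mul(Rational(-8487, 2198), Pow(2, Rational(1, 2))))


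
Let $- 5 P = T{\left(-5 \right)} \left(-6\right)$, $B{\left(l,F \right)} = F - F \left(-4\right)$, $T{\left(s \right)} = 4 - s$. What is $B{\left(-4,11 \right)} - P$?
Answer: $\frac{221}{5} \approx 44.2$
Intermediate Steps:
$B{\left(l,F \right)} = 5 F$ ($B{\left(l,F \right)} = F - - 4 F = F + 4 F = 5 F$)
$P = \frac{54}{5}$ ($P = - \frac{\left(4 - -5\right) \left(-6\right)}{5} = - \frac{\left(4 + 5\right) \left(-6\right)}{5} = - \frac{9 \left(-6\right)}{5} = \left(- \frac{1}{5}\right) \left(-54\right) = \frac{54}{5} \approx 10.8$)
$B{\left(-4,11 \right)} - P = 5 \cdot 11 - \frac{54}{5} = 55 - \frac{54}{5} = \frac{221}{5}$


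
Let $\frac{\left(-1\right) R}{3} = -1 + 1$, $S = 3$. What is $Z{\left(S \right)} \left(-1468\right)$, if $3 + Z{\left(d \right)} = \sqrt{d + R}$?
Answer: $4404 - 1468 \sqrt{3} \approx 1861.3$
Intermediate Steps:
$R = 0$ ($R = - 3 \left(-1 + 1\right) = \left(-3\right) 0 = 0$)
$Z{\left(d \right)} = -3 + \sqrt{d}$ ($Z{\left(d \right)} = -3 + \sqrt{d + 0} = -3 + \sqrt{d}$)
$Z{\left(S \right)} \left(-1468\right) = \left(-3 + \sqrt{3}\right) \left(-1468\right) = 4404 - 1468 \sqrt{3}$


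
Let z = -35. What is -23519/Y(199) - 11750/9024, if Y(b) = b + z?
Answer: -569581/3936 ≈ -144.71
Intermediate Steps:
Y(b) = -35 + b (Y(b) = b - 35 = -35 + b)
-23519/Y(199) - 11750/9024 = -23519/(-35 + 199) - 11750/9024 = -23519/164 - 11750*1/9024 = -23519*1/164 - 125/96 = -23519/164 - 125/96 = -569581/3936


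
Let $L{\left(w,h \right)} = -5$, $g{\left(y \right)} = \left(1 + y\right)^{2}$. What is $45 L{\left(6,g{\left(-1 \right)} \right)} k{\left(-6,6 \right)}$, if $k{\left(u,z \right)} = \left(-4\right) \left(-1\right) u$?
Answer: $5400$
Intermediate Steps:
$k{\left(u,z \right)} = 4 u$
$45 L{\left(6,g{\left(-1 \right)} \right)} k{\left(-6,6 \right)} = 45 \left(-5\right) 4 \left(-6\right) = \left(-225\right) \left(-24\right) = 5400$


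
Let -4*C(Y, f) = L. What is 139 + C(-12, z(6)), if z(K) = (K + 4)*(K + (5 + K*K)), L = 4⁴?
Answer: 75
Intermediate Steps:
L = 256
z(K) = (4 + K)*(5 + K + K²) (z(K) = (4 + K)*(K + (5 + K²)) = (4 + K)*(5 + K + K²))
C(Y, f) = -64 (C(Y, f) = -¼*256 = -64)
139 + C(-12, z(6)) = 139 - 64 = 75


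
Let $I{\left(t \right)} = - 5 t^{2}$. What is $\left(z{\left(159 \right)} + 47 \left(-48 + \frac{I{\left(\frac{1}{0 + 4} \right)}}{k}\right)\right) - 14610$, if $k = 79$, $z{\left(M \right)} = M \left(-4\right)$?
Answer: $- \frac{22122763}{1264} \approx -17502.0$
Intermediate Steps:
$z{\left(M \right)} = - 4 M$
$\left(z{\left(159 \right)} + 47 \left(-48 + \frac{I{\left(\frac{1}{0 + 4} \right)}}{k}\right)\right) - 14610 = \left(\left(-4\right) 159 + 47 \left(-48 + \frac{\left(-5\right) \left(\frac{1}{0 + 4}\right)^{2}}{79}\right)\right) - 14610 = \left(-636 + 47 \left(-48 + - 5 \left(\frac{1}{4}\right)^{2} \cdot \frac{1}{79}\right)\right) - 14610 = \left(-636 + 47 \left(-48 + - \frac{5}{16} \cdot \frac{1}{79}\right)\right) - 14610 = \left(-636 + 47 \left(-48 + \left(-5\right) \frac{1}{16} \cdot \frac{1}{79}\right)\right) - 14610 = \left(-636 + 47 \left(-48 - \frac{5}{1264}\right)\right) - 14610 = \left(-636 + 47 \left(- \frac{60677}{1264}\right)\right) - 14610 = \left(-636 - \frac{2851819}{1264}\right) - 14610 = - \frac{3655723}{1264} - 14610 = - \frac{22122763}{1264}$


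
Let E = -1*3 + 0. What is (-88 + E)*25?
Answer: -2275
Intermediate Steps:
E = -3 (E = -3 + 0 = -3)
(-88 + E)*25 = (-88 - 3)*25 = -91*25 = -2275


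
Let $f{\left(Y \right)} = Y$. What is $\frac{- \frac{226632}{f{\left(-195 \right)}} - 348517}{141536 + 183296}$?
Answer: $- \frac{22578061}{21114080} \approx -1.0693$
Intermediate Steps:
$\frac{- \frac{226632}{f{\left(-195 \right)}} - 348517}{141536 + 183296} = \frac{- \frac{226632}{-195} - 348517}{141536 + 183296} = \frac{\left(-226632\right) \left(- \frac{1}{195}\right) - 348517}{324832} = \left(\frac{75544}{65} - 348517\right) \frac{1}{324832} = \left(- \frac{22578061}{65}\right) \frac{1}{324832} = - \frac{22578061}{21114080}$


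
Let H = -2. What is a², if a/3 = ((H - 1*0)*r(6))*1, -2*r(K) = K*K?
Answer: 11664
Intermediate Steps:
r(K) = -K²/2 (r(K) = -K*K/2 = -K²/2)
a = 108 (a = 3*(((-2 - 1*0)*(-½*6²))*1) = 3*(((-2 + 0)*(-½*36))*1) = 3*(-2*(-18)*1) = 3*(36*1) = 3*36 = 108)
a² = 108² = 11664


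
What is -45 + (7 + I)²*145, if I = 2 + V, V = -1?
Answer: 9235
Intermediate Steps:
I = 1 (I = 2 - 1 = 1)
-45 + (7 + I)²*145 = -45 + (7 + 1)²*145 = -45 + 8²*145 = -45 + 64*145 = -45 + 9280 = 9235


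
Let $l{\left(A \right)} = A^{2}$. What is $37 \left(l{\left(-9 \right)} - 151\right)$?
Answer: $-2590$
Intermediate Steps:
$37 \left(l{\left(-9 \right)} - 151\right) = 37 \left(\left(-9\right)^{2} - 151\right) = 37 \left(81 - 151\right) = 37 \left(-70\right) = -2590$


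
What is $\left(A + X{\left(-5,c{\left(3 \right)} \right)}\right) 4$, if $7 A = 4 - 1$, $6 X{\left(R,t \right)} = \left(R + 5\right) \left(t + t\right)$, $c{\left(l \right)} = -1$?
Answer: $\frac{12}{7} \approx 1.7143$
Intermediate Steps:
$X{\left(R,t \right)} = \frac{t \left(5 + R\right)}{3}$ ($X{\left(R,t \right)} = \frac{\left(R + 5\right) \left(t + t\right)}{6} = \frac{\left(5 + R\right) 2 t}{6} = \frac{2 t \left(5 + R\right)}{6} = \frac{t \left(5 + R\right)}{3}$)
$A = \frac{3}{7}$ ($A = \frac{4 - 1}{7} = \frac{1}{7} \cdot 3 = \frac{3}{7} \approx 0.42857$)
$\left(A + X{\left(-5,c{\left(3 \right)} \right)}\right) 4 = \left(\frac{3}{7} + \frac{1}{3} \left(-1\right) \left(5 - 5\right)\right) 4 = \left(\frac{3}{7} + \frac{1}{3} \left(-1\right) 0\right) 4 = \left(\frac{3}{7} + 0\right) 4 = \frac{3}{7} \cdot 4 = \frac{12}{7}$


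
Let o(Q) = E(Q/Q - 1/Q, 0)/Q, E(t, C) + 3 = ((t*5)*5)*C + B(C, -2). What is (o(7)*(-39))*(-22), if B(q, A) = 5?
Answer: 1716/7 ≈ 245.14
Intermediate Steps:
E(t, C) = 2 + 25*C*t (E(t, C) = -3 + (((t*5)*5)*C + 5) = -3 + (((5*t)*5)*C + 5) = -3 + ((25*t)*C + 5) = -3 + (25*C*t + 5) = -3 + (5 + 25*C*t) = 2 + 25*C*t)
o(Q) = 2/Q (o(Q) = (2 + 25*0*(Q/Q - 1/Q))/Q = (2 + 25*0*(1 - 1/Q))/Q = (2 + 0)/Q = 2/Q)
(o(7)*(-39))*(-22) = ((2/7)*(-39))*(-22) = -78/7*(-22) = 1716/7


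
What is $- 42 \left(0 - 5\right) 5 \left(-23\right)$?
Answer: $-24150$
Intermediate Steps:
$- 42 \left(0 - 5\right) 5 \left(-23\right) = - 42 \left(\left(-5\right) 5\right) \left(-23\right) = \left(-42\right) \left(-25\right) \left(-23\right) = 1050 \left(-23\right) = -24150$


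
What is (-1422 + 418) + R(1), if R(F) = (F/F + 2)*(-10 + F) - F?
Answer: -1032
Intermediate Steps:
R(F) = -30 + 2*F (R(F) = (1 + 2)*(-10 + F) - F = 3*(-10 + F) - F = (-30 + 3*F) - F = -30 + 2*F)
(-1422 + 418) + R(1) = (-1422 + 418) + (-30 + 2*1) = -1004 + (-30 + 2) = -1004 - 28 = -1032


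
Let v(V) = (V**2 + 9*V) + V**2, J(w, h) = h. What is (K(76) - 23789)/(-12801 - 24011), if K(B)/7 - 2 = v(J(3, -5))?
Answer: 5935/9203 ≈ 0.64490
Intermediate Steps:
v(V) = 2*V**2 + 9*V
K(B) = 49 (K(B) = 14 + 7*(-5*(9 + 2*(-5))) = 14 + 7*(-5*(9 - 10)) = 14 + 7*(-5*(-1)) = 14 + 7*5 = 14 + 35 = 49)
(K(76) - 23789)/(-12801 - 24011) = (49 - 23789)/(-12801 - 24011) = -23740/(-36812) = -23740*(-1/36812) = 5935/9203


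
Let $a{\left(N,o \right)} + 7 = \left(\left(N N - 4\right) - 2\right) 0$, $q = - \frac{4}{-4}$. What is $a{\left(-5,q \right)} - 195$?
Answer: $-202$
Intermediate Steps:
$q = 1$ ($q = \left(-4\right) \left(- \frac{1}{4}\right) = 1$)
$a{\left(N,o \right)} = -7$ ($a{\left(N,o \right)} = -7 + \left(\left(N N - 4\right) - 2\right) 0 = -7 + \left(\left(N^{2} - 4\right) - 2\right) 0 = -7 + \left(\left(-4 + N^{2}\right) - 2\right) 0 = -7 + \left(-6 + N^{2}\right) 0 = -7 + 0 = -7$)
$a{\left(-5,q \right)} - 195 = -7 - 195 = -202$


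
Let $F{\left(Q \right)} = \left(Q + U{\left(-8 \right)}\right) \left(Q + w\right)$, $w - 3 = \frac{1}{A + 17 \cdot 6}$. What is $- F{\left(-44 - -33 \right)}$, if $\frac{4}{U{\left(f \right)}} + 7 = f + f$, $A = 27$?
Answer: $- \frac{264967}{2967} \approx -89.305$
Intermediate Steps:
$U{\left(f \right)} = \frac{4}{-7 + 2 f}$ ($U{\left(f \right)} = \frac{4}{-7 + \left(f + f\right)} = \frac{4}{-7 + 2 f}$)
$w = \frac{388}{129}$ ($w = 3 + \frac{1}{27 + 17 \cdot 6} = 3 + \frac{1}{27 + 102} = 3 + \frac{1}{129} = \frac{388}{129} \approx 3.0078$)
$F{\left(Q \right)} = \left(- \frac{4}{23} + Q\right) \left(\frac{388}{129} + Q\right)$ ($F{\left(Q \right)} = \left(Q + \frac{4}{-7 + 2 \left(-8\right)}\right) \left(Q + \frac{388}{129}\right) = \left(Q + \frac{4}{-7 - 16}\right) \left(\frac{388}{129} + Q\right) = \left(Q + \frac{4}{-23}\right) \left(\frac{388}{129} + Q\right) = \left(Q + 4 \left(- \frac{1}{23}\right)\right) \left(\frac{388}{129} + Q\right) = \left(Q - \frac{4}{23}\right) \left(\frac{388}{129} + Q\right) = \left(- \frac{4}{23} + Q\right) \left(\frac{388}{129} + Q\right)$)
$- F{\left(-44 - -33 \right)} = - (- \frac{1552}{2967} + \left(-44 - -33\right)^{2} + \frac{8408 \left(-44 - -33\right)}{2967}) = - (- \frac{1552}{2967} + \left(-44 + 33\right)^{2} + \frac{8408 \left(-44 + 33\right)}{2967}) = - (- \frac{1552}{2967} + \left(-11\right)^{2} + \frac{8408}{2967} \left(-11\right)) = - (- \frac{1552}{2967} + 121 - \frac{92488}{2967}) = \left(-1\right) \frac{264967}{2967} = - \frac{264967}{2967}$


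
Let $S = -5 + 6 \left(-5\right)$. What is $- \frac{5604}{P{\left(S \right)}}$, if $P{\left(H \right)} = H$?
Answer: $\frac{5604}{35} \approx 160.11$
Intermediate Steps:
$S = -35$ ($S = -5 - 30 = -35$)
$- \frac{5604}{P{\left(S \right)}} = - \frac{5604}{-35} = \left(-5604\right) \left(- \frac{1}{35}\right) = \frac{5604}{35}$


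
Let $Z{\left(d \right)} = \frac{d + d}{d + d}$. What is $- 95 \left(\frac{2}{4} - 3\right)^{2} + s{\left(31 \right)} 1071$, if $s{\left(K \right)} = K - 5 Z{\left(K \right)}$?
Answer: $\frac{109009}{4} \approx 27252.0$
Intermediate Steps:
$Z{\left(d \right)} = 1$ ($Z{\left(d \right)} = \frac{2 d}{2 d} = 2 d \frac{1}{2 d} = 1$)
$s{\left(K \right)} = -5 + K$ ($s{\left(K \right)} = K - 5 = -5 + K$)
$- 95 \left(\frac{2}{4} - 3\right)^{2} + s{\left(31 \right)} 1071 = - 95 \left(\frac{2}{4} - 3\right)^{2} + \left(-5 + 31\right) 1071 = - 95 \left(2 \cdot \frac{1}{4} - 3\right)^{2} + 26 \cdot 1071 = - 95 \left(\frac{1}{2} - 3\right)^{2} + 27846 = - 95 \left(- \frac{5}{2}\right)^{2} + 27846 = \left(-95\right) \frac{25}{4} + 27846 = - \frac{2375}{4} + 27846 = \frac{109009}{4}$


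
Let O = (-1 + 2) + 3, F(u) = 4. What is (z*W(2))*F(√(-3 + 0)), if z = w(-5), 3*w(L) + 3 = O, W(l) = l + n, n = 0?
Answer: 8/3 ≈ 2.6667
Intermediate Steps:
O = 4 (O = 1 + 3 = 4)
W(l) = l (W(l) = l + 0 = l)
w(L) = ⅓ (w(L) = -1 + (⅓)*4 = -1 + 4/3 = ⅓)
z = ⅓ ≈ 0.33333
(z*W(2))*F(√(-3 + 0)) = ((⅓)*2)*4 = (⅔)*4 = 8/3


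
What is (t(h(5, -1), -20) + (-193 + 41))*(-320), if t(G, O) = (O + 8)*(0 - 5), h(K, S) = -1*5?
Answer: 29440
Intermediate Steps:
h(K, S) = -5
t(G, O) = -40 - 5*O (t(G, O) = (8 + O)*(-5) = -40 - 5*O)
(t(h(5, -1), -20) + (-193 + 41))*(-320) = ((-40 - 5*(-20)) + (-193 + 41))*(-320) = ((-40 + 100) - 152)*(-320) = (60 - 152)*(-320) = -92*(-320) = 29440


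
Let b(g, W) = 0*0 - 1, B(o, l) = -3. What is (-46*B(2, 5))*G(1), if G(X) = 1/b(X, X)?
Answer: -138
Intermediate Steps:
b(g, W) = -1 (b(g, W) = 0 - 1 = -1)
G(X) = -1 (G(X) = 1/(-1) = -1)
(-46*B(2, 5))*G(1) = -46*(-3)*(-1) = 138*(-1) = -138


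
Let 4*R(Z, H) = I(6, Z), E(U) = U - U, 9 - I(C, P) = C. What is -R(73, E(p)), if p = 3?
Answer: -3/4 ≈ -0.75000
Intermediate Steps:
I(C, P) = 9 - C
E(U) = 0
R(Z, H) = 3/4 (R(Z, H) = (9 - 1*6)/4 = (9 - 6)/4 = (1/4)*3 = 3/4)
-R(73, E(p)) = -1*3/4 = -3/4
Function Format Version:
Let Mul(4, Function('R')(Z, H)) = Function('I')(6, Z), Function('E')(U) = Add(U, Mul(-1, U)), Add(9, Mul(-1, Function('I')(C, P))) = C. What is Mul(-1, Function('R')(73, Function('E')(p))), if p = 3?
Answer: Rational(-3, 4) ≈ -0.75000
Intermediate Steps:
Function('I')(C, P) = Add(9, Mul(-1, C))
Function('E')(U) = 0
Function('R')(Z, H) = Rational(3, 4) (Function('R')(Z, H) = Mul(Rational(1, 4), Add(9, Mul(-1, 6))) = Mul(Rational(1, 4), Add(9, -6)) = Mul(Rational(1, 4), 3) = Rational(3, 4))
Mul(-1, Function('R')(73, Function('E')(p))) = Mul(-1, Rational(3, 4)) = Rational(-3, 4)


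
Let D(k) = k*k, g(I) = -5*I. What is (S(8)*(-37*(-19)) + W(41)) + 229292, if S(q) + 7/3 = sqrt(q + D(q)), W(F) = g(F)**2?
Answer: 809030/3 + 4218*sqrt(2) ≈ 2.7564e+5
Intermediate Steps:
D(k) = k**2
W(F) = 25*F**2 (W(F) = (-5*F)**2 = 25*F**2)
S(q) = -7/3 + sqrt(q + q**2)
(S(8)*(-37*(-19)) + W(41)) + 229292 = ((-7/3 + sqrt(8*(1 + 8)))*(-37*(-19)) + 25*41**2) + 229292 = ((-7/3 + sqrt(8*9))*703 + 25*1681) + 229292 = ((-7/3 + sqrt(72))*703 + 42025) + 229292 = ((-7/3 + 6*sqrt(2))*703 + 42025) + 229292 = ((-4921/3 + 4218*sqrt(2)) + 42025) + 229292 = (121154/3 + 4218*sqrt(2)) + 229292 = 809030/3 + 4218*sqrt(2)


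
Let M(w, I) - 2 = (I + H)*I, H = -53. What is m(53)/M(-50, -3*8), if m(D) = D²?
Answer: 2809/1850 ≈ 1.5184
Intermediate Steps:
M(w, I) = 2 + I*(-53 + I) (M(w, I) = 2 + (I - 53)*I = 2 + (-53 + I)*I = 2 + I*(-53 + I))
m(53)/M(-50, -3*8) = 53²/(2 + (-3*8)² - (-159)*8) = 2809/(2 + (-24)² - 53*(-24)) = 2809/(2 + 576 + 1272) = 2809/1850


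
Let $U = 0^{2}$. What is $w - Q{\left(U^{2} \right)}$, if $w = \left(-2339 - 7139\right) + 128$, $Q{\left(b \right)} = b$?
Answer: $-9350$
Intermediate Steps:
$U = 0$
$w = -9350$ ($w = \left(-2339 - 7139\right) + 128 = -9478 + 128 = -9350$)
$w - Q{\left(U^{2} \right)} = -9350 - 0^{2} = -9350 - 0 = -9350 + 0 = -9350$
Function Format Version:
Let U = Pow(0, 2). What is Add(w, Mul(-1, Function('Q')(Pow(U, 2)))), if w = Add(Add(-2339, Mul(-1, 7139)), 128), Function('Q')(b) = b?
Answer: -9350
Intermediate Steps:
U = 0
w = -9350 (w = Add(Add(-2339, -7139), 128) = Add(-9478, 128) = -9350)
Add(w, Mul(-1, Function('Q')(Pow(U, 2)))) = Add(-9350, Mul(-1, Pow(0, 2))) = Add(-9350, Mul(-1, 0)) = Add(-9350, 0) = -9350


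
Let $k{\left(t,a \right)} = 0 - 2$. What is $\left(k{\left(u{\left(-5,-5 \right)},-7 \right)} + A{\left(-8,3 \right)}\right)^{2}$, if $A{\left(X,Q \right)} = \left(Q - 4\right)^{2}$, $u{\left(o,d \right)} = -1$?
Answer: $1$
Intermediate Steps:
$A{\left(X,Q \right)} = \left(-4 + Q\right)^{2}$
$k{\left(t,a \right)} = -2$ ($k{\left(t,a \right)} = 0 - 2 = -2$)
$\left(k{\left(u{\left(-5,-5 \right)},-7 \right)} + A{\left(-8,3 \right)}\right)^{2} = \left(-2 + \left(-4 + 3\right)^{2}\right)^{2} = \left(-2 + \left(-1\right)^{2}\right)^{2} = \left(-2 + 1\right)^{2} = \left(-1\right)^{2} = 1$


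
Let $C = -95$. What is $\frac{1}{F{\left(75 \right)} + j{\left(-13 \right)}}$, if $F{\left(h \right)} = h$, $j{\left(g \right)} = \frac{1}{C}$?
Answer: $\frac{95}{7124} \approx 0.013335$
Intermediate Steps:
$j{\left(g \right)} = - \frac{1}{95}$ ($j{\left(g \right)} = \frac{1}{-95} = - \frac{1}{95}$)
$\frac{1}{F{\left(75 \right)} + j{\left(-13 \right)}} = \frac{1}{75 - \frac{1}{95}} = \frac{1}{\frac{7124}{95}} = \frac{95}{7124}$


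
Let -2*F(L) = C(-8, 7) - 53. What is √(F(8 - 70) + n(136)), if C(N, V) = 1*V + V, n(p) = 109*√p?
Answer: √(78 + 872*√34)/2 ≈ 35.926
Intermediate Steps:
C(N, V) = 2*V (C(N, V) = V + V = 2*V)
F(L) = 39/2 (F(L) = -(2*7 - 53)/2 = -(14 - 53)/2 = -½*(-39) = 39/2)
√(F(8 - 70) + n(136)) = √(39/2 + 109*√136) = √(39/2 + 109*(2*√34)) = √(39/2 + 218*√34)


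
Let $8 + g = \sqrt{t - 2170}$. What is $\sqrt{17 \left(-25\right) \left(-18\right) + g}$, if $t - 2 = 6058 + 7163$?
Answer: $\sqrt{7642 + \sqrt{11053}} \approx 88.018$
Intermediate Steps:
$t = 13223$ ($t = 2 + \left(6058 + 7163\right) = 2 + 13221 = 13223$)
$g = -8 + \sqrt{11053}$ ($g = -8 + \sqrt{13223 - 2170} = -8 + \sqrt{11053} \approx 97.133$)
$\sqrt{17 \left(-25\right) \left(-18\right) + g} = \sqrt{17 \left(-25\right) \left(-18\right) - \left(8 - \sqrt{11053}\right)} = \sqrt{\left(-425\right) \left(-18\right) - \left(8 - \sqrt{11053}\right)} = \sqrt{7650 - \left(8 - \sqrt{11053}\right)} = \sqrt{7642 + \sqrt{11053}}$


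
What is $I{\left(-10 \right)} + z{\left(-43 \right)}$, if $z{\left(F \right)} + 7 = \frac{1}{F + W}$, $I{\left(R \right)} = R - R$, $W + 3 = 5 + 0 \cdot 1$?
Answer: $- \frac{288}{41} \approx -7.0244$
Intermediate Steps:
$W = 2$ ($W = -3 + \left(5 + 0 \cdot 1\right) = -3 + \left(5 + 0\right) = -3 + 5 = 2$)
$I{\left(R \right)} = 0$
$z{\left(F \right)} = -7 + \frac{1}{2 + F}$ ($z{\left(F \right)} = -7 + \frac{1}{F + 2} = -7 + \frac{1}{2 + F}$)
$I{\left(-10 \right)} + z{\left(-43 \right)} = 0 + \frac{-13 - -301}{2 - 43} = 0 + \frac{-13 + 301}{-41} = 0 - \frac{288}{41} = - \frac{288}{41}$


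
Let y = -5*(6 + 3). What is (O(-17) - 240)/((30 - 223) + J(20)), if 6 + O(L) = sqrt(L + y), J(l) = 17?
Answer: 123/88 - I*sqrt(62)/176 ≈ 1.3977 - 0.044739*I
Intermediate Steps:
y = -45 (y = -5*9 = -45)
O(L) = -6 + sqrt(-45 + L) (O(L) = -6 + sqrt(L - 45) = -6 + sqrt(-45 + L))
(O(-17) - 240)/((30 - 223) + J(20)) = ((-6 + sqrt(-45 - 17)) - 240)/((30 - 223) + 17) = ((-6 + sqrt(-62)) - 240)/(-193 + 17) = ((-6 + I*sqrt(62)) - 240)/(-176) = (-246 + I*sqrt(62))*(-1/176) = 123/88 - I*sqrt(62)/176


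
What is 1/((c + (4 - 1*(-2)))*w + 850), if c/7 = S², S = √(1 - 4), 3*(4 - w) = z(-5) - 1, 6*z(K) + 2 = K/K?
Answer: 6/4705 ≈ 0.0012752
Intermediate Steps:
z(K) = -⅙ (z(K) = -⅓ + (K/K)/6 = -⅓ + (⅙)*1 = -⅓ + ⅙ = -⅙)
w = 79/18 (w = 4 - (-⅙ - 1)/3 = 4 - ⅓*(-7/6) = 4 + 7/18 = 79/18 ≈ 4.3889)
S = I*√3 (S = √(-3) = I*√3 ≈ 1.732*I)
c = -21 (c = 7*(I*√3)² = 7*(-3) = -21)
1/((c + (4 - 1*(-2)))*w + 850) = 1/((-21 + (4 - 1*(-2)))*(79/18) + 850) = 1/((-21 + (4 + 2))*(79/18) + 850) = 1/((-21 + 6)*(79/18) + 850) = 1/(-15*79/18 + 850) = 1/(-395/6 + 850) = 1/(4705/6) = 6/4705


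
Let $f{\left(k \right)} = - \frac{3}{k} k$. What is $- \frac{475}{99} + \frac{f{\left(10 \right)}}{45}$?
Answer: $- \frac{2408}{495} \approx -4.8646$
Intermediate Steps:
$f{\left(k \right)} = -3$
$- \frac{475}{99} + \frac{f{\left(10 \right)}}{45} = - \frac{475}{99} - \frac{3}{45} = \left(-475\right) \frac{1}{99} - \frac{1}{15} = - \frac{475}{99} - \frac{1}{15} = - \frac{2408}{495}$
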